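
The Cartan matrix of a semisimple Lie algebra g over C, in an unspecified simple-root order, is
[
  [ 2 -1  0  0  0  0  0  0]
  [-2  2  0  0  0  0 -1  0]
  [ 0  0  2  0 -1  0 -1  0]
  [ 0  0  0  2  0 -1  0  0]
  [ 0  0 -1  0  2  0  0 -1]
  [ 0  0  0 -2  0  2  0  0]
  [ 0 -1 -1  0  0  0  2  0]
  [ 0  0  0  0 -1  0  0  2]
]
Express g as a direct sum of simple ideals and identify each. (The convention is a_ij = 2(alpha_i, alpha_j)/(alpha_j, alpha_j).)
The diagram associated to this matrix has two connected components: the simple roots {alpha_4, alpha_6} form a chain of 2 nodes with a double edge at one end; the terminal node there is the unique short simple root (B_2), and {alpha_1, alpha_2, alpha_3, alpha_5, alpha_7, alpha_8} form a chain of 6 nodes with a double edge at one end; the terminal node there is the unique short simple root (B_6). A semisimple Lie algebra decomposes uniquely as the direct sum of simple ideals, one per connected component of its Dynkin diagram, so g ≅ B_2 ⊕ B_6 (dimension 10 + 78 = 88).

B_2 + B_6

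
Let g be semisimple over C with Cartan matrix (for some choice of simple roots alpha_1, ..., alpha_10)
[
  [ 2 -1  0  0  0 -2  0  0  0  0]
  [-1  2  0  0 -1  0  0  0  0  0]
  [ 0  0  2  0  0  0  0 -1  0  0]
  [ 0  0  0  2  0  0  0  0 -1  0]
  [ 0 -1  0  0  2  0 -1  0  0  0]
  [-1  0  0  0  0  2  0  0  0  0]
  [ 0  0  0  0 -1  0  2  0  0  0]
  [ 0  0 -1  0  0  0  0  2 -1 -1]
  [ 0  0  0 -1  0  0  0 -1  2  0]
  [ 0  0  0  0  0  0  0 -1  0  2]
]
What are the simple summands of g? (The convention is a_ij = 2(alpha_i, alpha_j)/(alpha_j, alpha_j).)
B5 + D5

The diagram associated to this matrix has two connected components: the simple roots {alpha_1, alpha_2, alpha_5, alpha_6, alpha_7} form a chain of 5 nodes with a double edge at one end; the terminal node there is the unique short simple root (B_5), and {alpha_3, alpha_4, alpha_8, alpha_9, alpha_10} form a chain of 3 nodes with a fork of two nodes at one end (D_5). A semisimple Lie algebra decomposes uniquely as the direct sum of simple ideals, one per connected component of its Dynkin diagram, so g ≅ B_5 ⊕ D_5 (dimension 55 + 45 = 100).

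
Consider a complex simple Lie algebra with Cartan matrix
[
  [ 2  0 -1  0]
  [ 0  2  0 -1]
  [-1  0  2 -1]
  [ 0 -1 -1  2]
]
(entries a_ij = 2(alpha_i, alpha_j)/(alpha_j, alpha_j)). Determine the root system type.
type A_4

The matrix has rank 4 with 2's on the diagonal. Reading the off-diagonal entries as Dynkin edges (a single edge where a_ij = a_ji = -1; a double or triple edge where a_ij * a_ji = 2 or 3), the diagram is a chain of 4 nodes with single edges (A_4). One simple-root ordering that puts it in standard form is (alpha_1, alpha_3, alpha_4, alpha_2). So the algebra is type A_4, i.e. sl(5).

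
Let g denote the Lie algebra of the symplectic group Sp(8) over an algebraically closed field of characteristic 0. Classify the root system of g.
C_4 (sp(8))

This is sp(8), which has dimension 8(8+1)/2 = 36 and rank 8/2 = 4. In the classification of classical Lie algebras, the symplectic algebra sp(2n) has type C_n; here n = 4, so the Dynkin diagram is a chain of 4 nodes with a double edge at one end; the terminal node there is the unique long simple root (C_4). Hence the type is C_4.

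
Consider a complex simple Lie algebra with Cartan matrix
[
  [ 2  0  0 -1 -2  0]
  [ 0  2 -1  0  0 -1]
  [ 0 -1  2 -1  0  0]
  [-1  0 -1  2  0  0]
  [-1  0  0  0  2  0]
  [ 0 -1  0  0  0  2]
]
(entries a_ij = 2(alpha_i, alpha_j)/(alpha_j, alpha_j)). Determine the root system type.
B6

The matrix has rank 6 with 2's on the diagonal. Reading the off-diagonal entries as Dynkin edges (a single edge where a_ij = a_ji = -1; a double or triple edge where a_ij * a_ji = 2 or 3), the diagram is a chain of 6 nodes with a double edge at one end; the terminal node there is the unique short simple root (B_6). One simple-root ordering that puts it in standard form is (alpha_6, alpha_2, alpha_3, alpha_4, alpha_1, alpha_5). So the algebra is type B_6, i.e. so(13).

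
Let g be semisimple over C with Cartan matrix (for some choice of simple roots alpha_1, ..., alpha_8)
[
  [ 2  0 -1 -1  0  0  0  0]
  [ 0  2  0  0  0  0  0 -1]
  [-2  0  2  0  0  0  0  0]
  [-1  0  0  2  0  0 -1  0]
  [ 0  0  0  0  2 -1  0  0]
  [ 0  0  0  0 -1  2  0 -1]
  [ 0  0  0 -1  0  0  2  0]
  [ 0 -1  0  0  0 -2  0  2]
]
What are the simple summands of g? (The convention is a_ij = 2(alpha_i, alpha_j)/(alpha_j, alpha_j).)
The diagram associated to this matrix has two connected components: the simple roots {alpha_1, alpha_3, alpha_4, alpha_7} form a chain of 4 nodes with a double edge at one end; the terminal node there is the unique long simple root (C_4), and {alpha_2, alpha_5, alpha_6, alpha_8} form a chain of 4 nodes with a double edge between the middle two (F_4). A semisimple Lie algebra decomposes uniquely as the direct sum of simple ideals, one per connected component of its Dynkin diagram, so g ≅ C_4 ⊕ F_4 (dimension 36 + 52 = 88).

C_4 (sp(8)) ⊕ F_4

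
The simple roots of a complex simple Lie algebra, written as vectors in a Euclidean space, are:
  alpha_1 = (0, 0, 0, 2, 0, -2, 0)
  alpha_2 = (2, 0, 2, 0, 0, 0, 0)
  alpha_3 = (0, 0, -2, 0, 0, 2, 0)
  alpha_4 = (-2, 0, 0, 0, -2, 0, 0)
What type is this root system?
Compute the Cartan integers a_ij = 2(alpha_i, alpha_j)/(alpha_j, alpha_j); the resulting 4x4 Cartan matrix is
[[2, 0, -1, 0], [0, 2, -1, -1], [-1, -1, 2, 0], [0, -1, 0, 2]].
All simple roots have the same length, so the diagram is simply laced. The associated Dynkin diagram is a chain of 4 nodes with single edges (A_4), so the type is A_4 (the algebra sl(5)).

A_4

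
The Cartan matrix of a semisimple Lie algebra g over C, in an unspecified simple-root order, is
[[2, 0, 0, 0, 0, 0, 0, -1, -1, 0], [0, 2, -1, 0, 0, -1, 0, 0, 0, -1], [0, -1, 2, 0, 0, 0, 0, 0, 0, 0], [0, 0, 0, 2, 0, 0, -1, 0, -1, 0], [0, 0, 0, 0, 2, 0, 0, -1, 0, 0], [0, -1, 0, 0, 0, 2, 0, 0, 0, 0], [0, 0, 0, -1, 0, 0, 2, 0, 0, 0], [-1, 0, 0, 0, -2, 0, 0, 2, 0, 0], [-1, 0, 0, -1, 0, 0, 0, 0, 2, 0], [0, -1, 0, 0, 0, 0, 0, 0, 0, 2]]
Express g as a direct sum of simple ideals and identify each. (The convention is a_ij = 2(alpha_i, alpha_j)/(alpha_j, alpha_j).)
B6 ⊕ D4

The diagram associated to this matrix has two connected components: the simple roots {alpha_1, alpha_4, alpha_5, alpha_7, alpha_8, alpha_9} form a chain of 6 nodes with a double edge at one end; the terminal node there is the unique short simple root (B_6), and {alpha_2, alpha_3, alpha_6, alpha_10} form a chain of 2 nodes with a fork of two nodes at one end (D_4). A semisimple Lie algebra decomposes uniquely as the direct sum of simple ideals, one per connected component of its Dynkin diagram, so g ≅ B_6 ⊕ D_4 (dimension 78 + 28 = 106).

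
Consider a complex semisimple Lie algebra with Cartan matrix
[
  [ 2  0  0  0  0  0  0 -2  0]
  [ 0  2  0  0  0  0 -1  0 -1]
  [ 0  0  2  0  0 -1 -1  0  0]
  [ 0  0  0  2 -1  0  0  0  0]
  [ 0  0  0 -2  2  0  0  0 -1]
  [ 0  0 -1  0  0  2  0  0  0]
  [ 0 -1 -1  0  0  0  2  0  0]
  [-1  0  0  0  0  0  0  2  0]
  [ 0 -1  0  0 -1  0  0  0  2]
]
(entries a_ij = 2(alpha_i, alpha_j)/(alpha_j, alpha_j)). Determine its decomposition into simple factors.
B_2 ⊕ B_7

The diagram associated to this matrix has two connected components: the simple roots {alpha_1, alpha_8} form a chain of 2 nodes with a double edge at one end; the terminal node there is the unique short simple root (B_2), and {alpha_2, alpha_3, alpha_4, alpha_5, alpha_6, alpha_7, alpha_9} form a chain of 7 nodes with a double edge at one end; the terminal node there is the unique short simple root (B_7). A semisimple Lie algebra decomposes uniquely as the direct sum of simple ideals, one per connected component of its Dynkin diagram, so g ≅ B_2 ⊕ B_7 (dimension 10 + 105 = 115).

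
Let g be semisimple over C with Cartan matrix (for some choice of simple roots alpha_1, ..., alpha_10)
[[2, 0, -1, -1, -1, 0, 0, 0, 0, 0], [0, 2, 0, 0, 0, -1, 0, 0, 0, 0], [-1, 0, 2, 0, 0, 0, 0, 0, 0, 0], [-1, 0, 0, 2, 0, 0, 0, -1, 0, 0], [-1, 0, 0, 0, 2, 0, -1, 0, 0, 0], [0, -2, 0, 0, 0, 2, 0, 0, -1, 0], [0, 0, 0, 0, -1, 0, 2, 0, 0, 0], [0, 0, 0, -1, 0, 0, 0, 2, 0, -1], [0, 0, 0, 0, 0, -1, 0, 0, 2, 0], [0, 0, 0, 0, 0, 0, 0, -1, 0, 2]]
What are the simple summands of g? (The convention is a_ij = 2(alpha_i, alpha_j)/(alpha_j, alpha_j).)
B_3 + E_7

The diagram associated to this matrix has two connected components: the simple roots {alpha_2, alpha_6, alpha_9} form a chain of 3 nodes with a double edge at one end; the terminal node there is the unique short simple root (B_3), and {alpha_1, alpha_3, alpha_4, alpha_5, alpha_7, alpha_8, alpha_10} form a chain of 6 nodes with one extra node attached to the third node from one end (E_7). A semisimple Lie algebra decomposes uniquely as the direct sum of simple ideals, one per connected component of its Dynkin diagram, so g ≅ B_3 ⊕ E_7 (dimension 21 + 133 = 154).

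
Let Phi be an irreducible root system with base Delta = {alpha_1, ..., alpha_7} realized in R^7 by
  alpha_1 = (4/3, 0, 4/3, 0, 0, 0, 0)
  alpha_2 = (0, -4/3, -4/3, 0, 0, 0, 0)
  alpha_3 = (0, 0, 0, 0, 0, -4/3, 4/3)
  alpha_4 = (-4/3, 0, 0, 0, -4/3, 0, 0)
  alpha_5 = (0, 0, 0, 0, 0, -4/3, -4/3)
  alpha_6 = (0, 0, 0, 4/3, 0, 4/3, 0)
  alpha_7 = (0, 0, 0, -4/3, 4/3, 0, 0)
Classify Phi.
Compute the Cartan integers a_ij = 2(alpha_i, alpha_j)/(alpha_j, alpha_j); the resulting 7x7 Cartan matrix is
[[2, -1, 0, -1, 0, 0, 0], [-1, 2, 0, 0, 0, 0, 0], [0, 0, 2, 0, 0, -1, 0], [-1, 0, 0, 2, 0, 0, -1], [0, 0, 0, 0, 2, -1, 0], [0, 0, -1, 0, -1, 2, -1], [0, 0, 0, -1, 0, -1, 2]].
All simple roots have the same length, so the diagram is simply laced. The associated Dynkin diagram is a chain of 5 nodes with a fork of two nodes at one end (D_7), so the type is D_7 (the algebra so(14)).

D7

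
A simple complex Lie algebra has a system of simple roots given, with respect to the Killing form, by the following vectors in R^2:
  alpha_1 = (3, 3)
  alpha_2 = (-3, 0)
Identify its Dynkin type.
Compute the Cartan integers a_ij = 2(alpha_i, alpha_j)/(alpha_j, alpha_j); the resulting 2x2 Cartan matrix is
[[2, -2], [-1, 2]].
The roots have two lengths (squared-length ratio 2:1); the short ones are alpha_{2}. The associated Dynkin diagram is a chain of 2 nodes with a double edge at one end; the terminal node there is the unique short simple root (B_2), so the type is B_2 (the algebra so(5)).

B_2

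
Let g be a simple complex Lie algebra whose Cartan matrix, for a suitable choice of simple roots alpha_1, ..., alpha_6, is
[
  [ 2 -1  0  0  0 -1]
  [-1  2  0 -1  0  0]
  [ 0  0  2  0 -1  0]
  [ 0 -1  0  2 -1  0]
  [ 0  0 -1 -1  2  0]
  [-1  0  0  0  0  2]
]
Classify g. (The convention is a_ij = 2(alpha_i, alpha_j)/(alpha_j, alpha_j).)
A_6 (sl(7))

The matrix has rank 6 with 2's on the diagonal. Reading the off-diagonal entries as Dynkin edges (a single edge where a_ij = a_ji = -1; a double or triple edge where a_ij * a_ji = 2 or 3), the diagram is a chain of 6 nodes with single edges (A_6). One simple-root ordering that puts it in standard form is (alpha_3, alpha_5, alpha_4, alpha_2, alpha_1, alpha_6). So the algebra is type A_6, i.e. sl(7).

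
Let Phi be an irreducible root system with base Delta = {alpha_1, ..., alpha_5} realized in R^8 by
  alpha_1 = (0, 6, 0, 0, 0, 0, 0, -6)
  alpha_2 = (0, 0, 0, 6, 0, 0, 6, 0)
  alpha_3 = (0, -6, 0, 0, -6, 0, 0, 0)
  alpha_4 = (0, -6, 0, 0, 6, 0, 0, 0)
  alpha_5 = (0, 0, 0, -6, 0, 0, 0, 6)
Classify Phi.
D_5

Compute the Cartan integers a_ij = 2(alpha_i, alpha_j)/(alpha_j, alpha_j); the resulting 5x5 Cartan matrix is
[[2, 0, -1, -1, -1], [0, 2, 0, 0, -1], [-1, 0, 2, 0, 0], [-1, 0, 0, 2, 0], [-1, -1, 0, 0, 2]].
All simple roots have the same length, so the diagram is simply laced. The associated Dynkin diagram is a chain of 3 nodes with a fork of two nodes at one end (D_5), so the type is D_5 (the algebra so(10)).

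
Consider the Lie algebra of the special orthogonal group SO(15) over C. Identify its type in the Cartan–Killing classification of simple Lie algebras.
This is so(15) with 15 odd, which has dimension 15(15-1)/2 = 105 and rank (15-1)/2 = 7. In the classification of classical Lie algebras, the orthogonal algebra so(2n+1) in an odd number of variables has type B_n; here n = 7, so the Dynkin diagram is a chain of 7 nodes with a double edge at one end; the terminal node there is the unique short simple root (B_7). Hence the type is B_7.

B_7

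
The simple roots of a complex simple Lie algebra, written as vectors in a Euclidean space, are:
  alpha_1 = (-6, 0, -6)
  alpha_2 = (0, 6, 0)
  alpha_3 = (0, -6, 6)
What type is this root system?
B_3

Compute the Cartan integers a_ij = 2(alpha_i, alpha_j)/(alpha_j, alpha_j); the resulting 3x3 Cartan matrix is
[[2, 0, -1], [0, 2, -1], [-1, -2, 2]].
The roots have two lengths (squared-length ratio 2:1); the short ones are alpha_{2}. The associated Dynkin diagram is a chain of 3 nodes with a double edge at one end; the terminal node there is the unique short simple root (B_3), so the type is B_3 (the algebra so(7)).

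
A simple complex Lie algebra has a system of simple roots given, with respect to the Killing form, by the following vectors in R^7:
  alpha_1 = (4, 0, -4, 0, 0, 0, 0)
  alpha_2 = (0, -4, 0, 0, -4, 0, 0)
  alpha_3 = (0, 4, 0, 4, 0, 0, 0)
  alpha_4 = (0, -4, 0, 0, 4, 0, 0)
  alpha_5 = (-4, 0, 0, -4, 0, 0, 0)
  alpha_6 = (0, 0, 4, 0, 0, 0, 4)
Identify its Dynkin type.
Compute the Cartan integers a_ij = 2(alpha_i, alpha_j)/(alpha_j, alpha_j); the resulting 6x6 Cartan matrix is
[[2, 0, 0, 0, -1, -1], [0, 2, -1, 0, 0, 0], [0, -1, 2, -1, -1, 0], [0, 0, -1, 2, 0, 0], [-1, 0, -1, 0, 2, 0], [-1, 0, 0, 0, 0, 2]].
All simple roots have the same length, so the diagram is simply laced. The associated Dynkin diagram is a chain of 4 nodes with a fork of two nodes at one end (D_6), so the type is D_6 (the algebra so(12)).

D6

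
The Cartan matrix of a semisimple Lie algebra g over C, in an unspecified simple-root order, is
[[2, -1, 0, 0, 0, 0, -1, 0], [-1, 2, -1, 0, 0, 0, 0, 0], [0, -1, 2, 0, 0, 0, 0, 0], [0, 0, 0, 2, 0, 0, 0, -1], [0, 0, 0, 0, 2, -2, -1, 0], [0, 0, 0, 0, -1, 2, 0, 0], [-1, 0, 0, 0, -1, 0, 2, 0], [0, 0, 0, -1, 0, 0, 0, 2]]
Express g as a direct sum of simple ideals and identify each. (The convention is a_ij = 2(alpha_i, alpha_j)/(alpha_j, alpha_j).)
The diagram associated to this matrix has two connected components: the simple roots {alpha_4, alpha_8} form a chain of 2 nodes with single edges (A_2), and {alpha_1, alpha_2, alpha_3, alpha_5, alpha_6, alpha_7} form a chain of 6 nodes with a double edge at one end; the terminal node there is the unique short simple root (B_6). A semisimple Lie algebra decomposes uniquely as the direct sum of simple ideals, one per connected component of its Dynkin diagram, so g ≅ A_2 ⊕ B_6 (dimension 8 + 78 = 86).

A2 ⊕ B6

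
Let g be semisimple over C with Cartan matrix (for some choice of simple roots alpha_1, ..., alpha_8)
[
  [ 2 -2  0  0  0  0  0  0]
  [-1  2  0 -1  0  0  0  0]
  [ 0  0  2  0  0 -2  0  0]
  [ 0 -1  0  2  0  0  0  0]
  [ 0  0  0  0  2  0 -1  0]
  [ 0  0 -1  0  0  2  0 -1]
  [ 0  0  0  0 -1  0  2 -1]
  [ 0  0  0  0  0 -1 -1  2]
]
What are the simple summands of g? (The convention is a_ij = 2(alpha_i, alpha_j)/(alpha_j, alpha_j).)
type C_3 + type C_5

The diagram associated to this matrix has two connected components: the simple roots {alpha_1, alpha_2, alpha_4} form a chain of 3 nodes with a double edge at one end; the terminal node there is the unique long simple root (C_3), and {alpha_3, alpha_5, alpha_6, alpha_7, alpha_8} form a chain of 5 nodes with a double edge at one end; the terminal node there is the unique long simple root (C_5). A semisimple Lie algebra decomposes uniquely as the direct sum of simple ideals, one per connected component of its Dynkin diagram, so g ≅ C_3 ⊕ C_5 (dimension 21 + 55 = 76).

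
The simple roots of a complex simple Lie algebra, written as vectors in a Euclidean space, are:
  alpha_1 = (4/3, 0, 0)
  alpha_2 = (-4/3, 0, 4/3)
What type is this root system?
B_2 (so(5))

Compute the Cartan integers a_ij = 2(alpha_i, alpha_j)/(alpha_j, alpha_j); the resulting 2x2 Cartan matrix is
[[2, -1], [-2, 2]].
The roots have two lengths (squared-length ratio 2:1); the short ones are alpha_{1}. The associated Dynkin diagram is a chain of 2 nodes with a double edge at one end; the terminal node there is the unique short simple root (B_2), so the type is B_2 (the algebra so(5)).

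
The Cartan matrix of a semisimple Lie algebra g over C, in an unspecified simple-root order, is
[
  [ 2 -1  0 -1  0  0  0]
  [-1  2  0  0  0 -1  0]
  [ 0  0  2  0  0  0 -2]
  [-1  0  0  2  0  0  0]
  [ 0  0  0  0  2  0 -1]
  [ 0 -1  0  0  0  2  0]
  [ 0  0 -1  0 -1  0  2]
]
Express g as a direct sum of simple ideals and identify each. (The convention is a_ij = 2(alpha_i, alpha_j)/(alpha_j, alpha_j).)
The diagram associated to this matrix has two connected components: the simple roots {alpha_1, alpha_2, alpha_4, alpha_6} form a chain of 4 nodes with single edges (A_4), and {alpha_3, alpha_5, alpha_7} form a chain of 3 nodes with a double edge at one end; the terminal node there is the unique long simple root (C_3). A semisimple Lie algebra decomposes uniquely as the direct sum of simple ideals, one per connected component of its Dynkin diagram, so g ≅ A_4 ⊕ C_3 (dimension 24 + 21 = 45).

type A_4 ⊕ type C_3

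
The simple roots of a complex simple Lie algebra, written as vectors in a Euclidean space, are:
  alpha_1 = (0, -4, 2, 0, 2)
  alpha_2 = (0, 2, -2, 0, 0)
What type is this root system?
type G_2

Compute the Cartan integers a_ij = 2(alpha_i, alpha_j)/(alpha_j, alpha_j); the resulting 2x2 Cartan matrix is
[[2, -3], [-1, 2]].
The roots have two lengths (squared-length ratio 3:1); the short ones are alpha_{2}. The associated Dynkin diagram is two nodes joined by a triple edge (G_2), so the type is G_2.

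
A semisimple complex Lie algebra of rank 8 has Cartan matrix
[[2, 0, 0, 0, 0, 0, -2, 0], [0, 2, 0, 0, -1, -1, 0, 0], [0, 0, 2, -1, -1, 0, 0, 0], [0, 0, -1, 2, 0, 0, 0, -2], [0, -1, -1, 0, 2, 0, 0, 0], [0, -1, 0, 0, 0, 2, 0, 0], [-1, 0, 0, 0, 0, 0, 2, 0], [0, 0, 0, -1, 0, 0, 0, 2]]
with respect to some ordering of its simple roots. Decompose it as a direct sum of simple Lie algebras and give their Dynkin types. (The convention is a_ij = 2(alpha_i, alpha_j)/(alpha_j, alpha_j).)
The diagram associated to this matrix has two connected components: the simple roots {alpha_1, alpha_7} form a chain of 2 nodes with a double edge at one end; the terminal node there is the unique short simple root (B_2), and {alpha_2, alpha_3, alpha_4, alpha_5, alpha_6, alpha_8} form a chain of 6 nodes with a double edge at one end; the terminal node there is the unique short simple root (B_6). A semisimple Lie algebra decomposes uniquely as the direct sum of simple ideals, one per connected component of its Dynkin diagram, so g ≅ B_2 ⊕ B_6 (dimension 10 + 78 = 88).

type B_2 ⊕ type B_6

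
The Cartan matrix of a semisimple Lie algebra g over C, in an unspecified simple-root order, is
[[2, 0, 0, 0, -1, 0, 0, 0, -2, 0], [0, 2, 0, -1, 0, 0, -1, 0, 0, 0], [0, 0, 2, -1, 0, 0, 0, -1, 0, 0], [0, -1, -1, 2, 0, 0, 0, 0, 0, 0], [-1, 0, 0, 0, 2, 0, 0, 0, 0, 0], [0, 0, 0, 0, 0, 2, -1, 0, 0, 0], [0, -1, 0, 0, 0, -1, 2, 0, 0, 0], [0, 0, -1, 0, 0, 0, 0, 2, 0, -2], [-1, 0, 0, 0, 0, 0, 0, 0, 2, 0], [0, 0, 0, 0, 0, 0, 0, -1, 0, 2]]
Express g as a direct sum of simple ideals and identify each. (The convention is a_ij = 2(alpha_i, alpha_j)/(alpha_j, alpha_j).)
The diagram associated to this matrix has two connected components: the simple roots {alpha_1, alpha_5, alpha_9} form a chain of 3 nodes with a double edge at one end; the terminal node there is the unique short simple root (B_3), and {alpha_2, alpha_3, alpha_4, alpha_6, alpha_7, alpha_8, alpha_10} form a chain of 7 nodes with a double edge at one end; the terminal node there is the unique short simple root (B_7). A semisimple Lie algebra decomposes uniquely as the direct sum of simple ideals, one per connected component of its Dynkin diagram, so g ≅ B_3 ⊕ B_7 (dimension 21 + 105 = 126).

B_3 + B_7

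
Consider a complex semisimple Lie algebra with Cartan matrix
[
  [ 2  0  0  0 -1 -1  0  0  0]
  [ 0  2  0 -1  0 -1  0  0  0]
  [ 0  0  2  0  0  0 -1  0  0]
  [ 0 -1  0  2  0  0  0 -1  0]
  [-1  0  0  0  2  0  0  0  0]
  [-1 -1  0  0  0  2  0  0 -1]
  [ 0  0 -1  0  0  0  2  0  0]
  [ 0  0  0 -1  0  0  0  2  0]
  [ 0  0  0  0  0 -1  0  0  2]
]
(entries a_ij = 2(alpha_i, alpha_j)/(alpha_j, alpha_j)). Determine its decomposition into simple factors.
The diagram associated to this matrix has two connected components: the simple roots {alpha_3, alpha_7} form a chain of 2 nodes with single edges (A_2), and {alpha_1, alpha_2, alpha_4, alpha_5, alpha_6, alpha_8, alpha_9} form a chain of 6 nodes with one extra node attached to the third node from one end (E_7). A semisimple Lie algebra decomposes uniquely as the direct sum of simple ideals, one per connected component of its Dynkin diagram, so g ≅ A_2 ⊕ E_7 (dimension 8 + 133 = 141).

A_2 + E_7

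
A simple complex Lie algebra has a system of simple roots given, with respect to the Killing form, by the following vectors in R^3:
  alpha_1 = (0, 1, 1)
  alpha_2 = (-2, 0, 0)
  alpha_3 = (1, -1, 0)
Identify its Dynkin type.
Compute the Cartan integers a_ij = 2(alpha_i, alpha_j)/(alpha_j, alpha_j); the resulting 3x3 Cartan matrix is
[[2, 0, -1], [0, 2, -2], [-1, -1, 2]].
The roots have two lengths (squared-length ratio 2:1); the short ones are alpha_{1,3}. The associated Dynkin diagram is a chain of 3 nodes with a double edge at one end; the terminal node there is the unique long simple root (C_3), so the type is C_3 (the algebra sp(6)).

C_3 (sp(6))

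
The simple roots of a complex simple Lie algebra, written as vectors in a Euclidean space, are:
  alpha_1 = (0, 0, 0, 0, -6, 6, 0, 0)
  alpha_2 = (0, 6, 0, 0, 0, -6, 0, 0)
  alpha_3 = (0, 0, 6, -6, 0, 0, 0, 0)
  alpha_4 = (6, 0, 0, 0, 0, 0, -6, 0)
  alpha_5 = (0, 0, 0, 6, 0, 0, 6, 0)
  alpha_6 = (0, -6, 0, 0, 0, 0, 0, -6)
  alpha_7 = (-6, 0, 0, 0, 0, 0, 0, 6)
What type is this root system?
A_7 (sl(8))

Compute the Cartan integers a_ij = 2(alpha_i, alpha_j)/(alpha_j, alpha_j); the resulting 7x7 Cartan matrix is
[[2, -1, 0, 0, 0, 0, 0], [-1, 2, 0, 0, 0, -1, 0], [0, 0, 2, 0, -1, 0, 0], [0, 0, 0, 2, -1, 0, -1], [0, 0, -1, -1, 2, 0, 0], [0, -1, 0, 0, 0, 2, -1], [0, 0, 0, -1, 0, -1, 2]].
All simple roots have the same length, so the diagram is simply laced. The associated Dynkin diagram is a chain of 7 nodes with single edges (A_7), so the type is A_7 (the algebra sl(8)).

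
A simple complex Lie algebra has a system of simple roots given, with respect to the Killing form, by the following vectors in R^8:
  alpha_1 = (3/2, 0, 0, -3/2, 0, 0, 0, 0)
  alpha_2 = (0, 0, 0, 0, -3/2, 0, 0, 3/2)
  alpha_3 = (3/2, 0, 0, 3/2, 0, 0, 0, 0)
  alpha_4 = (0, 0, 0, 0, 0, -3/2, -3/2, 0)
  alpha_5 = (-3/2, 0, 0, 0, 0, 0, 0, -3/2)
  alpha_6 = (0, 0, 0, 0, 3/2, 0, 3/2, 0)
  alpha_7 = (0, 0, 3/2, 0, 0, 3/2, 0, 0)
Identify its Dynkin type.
Compute the Cartan integers a_ij = 2(alpha_i, alpha_j)/(alpha_j, alpha_j); the resulting 7x7 Cartan matrix is
[[2, 0, 0, 0, -1, 0, 0], [0, 2, 0, 0, -1, -1, 0], [0, 0, 2, 0, -1, 0, 0], [0, 0, 0, 2, 0, -1, -1], [-1, -1, -1, 0, 2, 0, 0], [0, -1, 0, -1, 0, 2, 0], [0, 0, 0, -1, 0, 0, 2]].
All simple roots have the same length, so the diagram is simply laced. The associated Dynkin diagram is a chain of 5 nodes with a fork of two nodes at one end (D_7), so the type is D_7 (the algebra so(14)).

D7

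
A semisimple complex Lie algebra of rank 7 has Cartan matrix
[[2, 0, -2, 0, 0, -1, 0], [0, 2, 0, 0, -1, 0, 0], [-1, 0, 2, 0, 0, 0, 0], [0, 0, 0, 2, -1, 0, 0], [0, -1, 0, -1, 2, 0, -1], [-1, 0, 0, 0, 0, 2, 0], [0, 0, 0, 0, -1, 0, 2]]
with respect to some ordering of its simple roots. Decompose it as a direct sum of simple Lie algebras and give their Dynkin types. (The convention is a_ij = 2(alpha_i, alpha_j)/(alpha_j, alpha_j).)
The diagram associated to this matrix has two connected components: the simple roots {alpha_1, alpha_3, alpha_6} form a chain of 3 nodes with a double edge at one end; the terminal node there is the unique short simple root (B_3), and {alpha_2, alpha_4, alpha_5, alpha_7} form a chain of 2 nodes with a fork of two nodes at one end (D_4). A semisimple Lie algebra decomposes uniquely as the direct sum of simple ideals, one per connected component of its Dynkin diagram, so g ≅ B_3 ⊕ D_4 (dimension 21 + 28 = 49).

B_3 ⊕ D_4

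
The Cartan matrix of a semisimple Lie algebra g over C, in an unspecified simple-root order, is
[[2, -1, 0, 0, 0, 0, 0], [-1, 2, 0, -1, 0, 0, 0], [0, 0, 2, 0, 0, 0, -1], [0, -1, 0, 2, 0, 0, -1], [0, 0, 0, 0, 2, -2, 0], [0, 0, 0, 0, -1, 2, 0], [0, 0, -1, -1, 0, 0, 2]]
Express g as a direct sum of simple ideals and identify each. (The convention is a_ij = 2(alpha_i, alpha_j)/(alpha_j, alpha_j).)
The diagram associated to this matrix has two connected components: the simple roots {alpha_1, alpha_2, alpha_3, alpha_4, alpha_7} form a chain of 5 nodes with single edges (A_5), and {alpha_5, alpha_6} form a chain of 2 nodes with a double edge at one end; the terminal node there is the unique short simple root (B_2). A semisimple Lie algebra decomposes uniquely as the direct sum of simple ideals, one per connected component of its Dynkin diagram, so g ≅ A_5 ⊕ B_2 (dimension 35 + 10 = 45).

type A_5 + type B_2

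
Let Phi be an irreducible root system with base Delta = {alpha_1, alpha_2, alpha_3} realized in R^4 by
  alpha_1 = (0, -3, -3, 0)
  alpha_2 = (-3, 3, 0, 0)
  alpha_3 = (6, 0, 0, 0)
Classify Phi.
type C_3

Compute the Cartan integers a_ij = 2(alpha_i, alpha_j)/(alpha_j, alpha_j); the resulting 3x3 Cartan matrix is
[[2, -1, 0], [-1, 2, -1], [0, -2, 2]].
The roots have two lengths (squared-length ratio 2:1); the short ones are alpha_{1,2}. The associated Dynkin diagram is a chain of 3 nodes with a double edge at one end; the terminal node there is the unique long simple root (C_3), so the type is C_3 (the algebra sp(6)).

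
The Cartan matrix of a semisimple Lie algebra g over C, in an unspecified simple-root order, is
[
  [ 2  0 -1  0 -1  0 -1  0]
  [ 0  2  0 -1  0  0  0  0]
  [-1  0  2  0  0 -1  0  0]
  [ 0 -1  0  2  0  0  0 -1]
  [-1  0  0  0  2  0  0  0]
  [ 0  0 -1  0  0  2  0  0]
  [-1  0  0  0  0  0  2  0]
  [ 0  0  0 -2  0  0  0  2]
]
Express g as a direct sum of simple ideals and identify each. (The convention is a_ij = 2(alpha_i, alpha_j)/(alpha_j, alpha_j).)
C3 + D5

The diagram associated to this matrix has two connected components: the simple roots {alpha_2, alpha_4, alpha_8} form a chain of 3 nodes with a double edge at one end; the terminal node there is the unique long simple root (C_3), and {alpha_1, alpha_3, alpha_5, alpha_6, alpha_7} form a chain of 3 nodes with a fork of two nodes at one end (D_5). A semisimple Lie algebra decomposes uniquely as the direct sum of simple ideals, one per connected component of its Dynkin diagram, so g ≅ C_3 ⊕ D_5 (dimension 21 + 45 = 66).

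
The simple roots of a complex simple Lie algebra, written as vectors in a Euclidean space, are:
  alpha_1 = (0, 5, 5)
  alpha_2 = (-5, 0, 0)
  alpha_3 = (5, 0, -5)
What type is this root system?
Compute the Cartan integers a_ij = 2(alpha_i, alpha_j)/(alpha_j, alpha_j); the resulting 3x3 Cartan matrix is
[[2, 0, -1], [0, 2, -1], [-1, -2, 2]].
The roots have two lengths (squared-length ratio 2:1); the short ones are alpha_{2}. The associated Dynkin diagram is a chain of 3 nodes with a double edge at one end; the terminal node there is the unique short simple root (B_3), so the type is B_3 (the algebra so(7)).

type B_3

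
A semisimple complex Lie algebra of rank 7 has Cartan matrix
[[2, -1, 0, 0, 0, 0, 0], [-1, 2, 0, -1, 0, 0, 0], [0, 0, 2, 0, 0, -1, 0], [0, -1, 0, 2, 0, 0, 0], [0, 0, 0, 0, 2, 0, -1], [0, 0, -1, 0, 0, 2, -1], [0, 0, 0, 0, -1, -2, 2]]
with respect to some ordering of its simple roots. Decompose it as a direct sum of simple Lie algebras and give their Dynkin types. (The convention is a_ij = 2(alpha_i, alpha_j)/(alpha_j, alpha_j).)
type A_3 + type F_4

The diagram associated to this matrix has two connected components: the simple roots {alpha_1, alpha_2, alpha_4} form a chain of 3 nodes with single edges (A_3), and {alpha_3, alpha_5, alpha_6, alpha_7} form a chain of 4 nodes with a double edge between the middle two (F_4). A semisimple Lie algebra decomposes uniquely as the direct sum of simple ideals, one per connected component of its Dynkin diagram, so g ≅ A_3 ⊕ F_4 (dimension 15 + 52 = 67).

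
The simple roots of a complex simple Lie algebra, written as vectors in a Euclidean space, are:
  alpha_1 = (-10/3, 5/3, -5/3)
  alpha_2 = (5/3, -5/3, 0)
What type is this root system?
Compute the Cartan integers a_ij = 2(alpha_i, alpha_j)/(alpha_j, alpha_j); the resulting 2x2 Cartan matrix is
[[2, -3], [-1, 2]].
The roots have two lengths (squared-length ratio 3:1); the short ones are alpha_{2}. The associated Dynkin diagram is two nodes joined by a triple edge (G_2), so the type is G_2.

G_2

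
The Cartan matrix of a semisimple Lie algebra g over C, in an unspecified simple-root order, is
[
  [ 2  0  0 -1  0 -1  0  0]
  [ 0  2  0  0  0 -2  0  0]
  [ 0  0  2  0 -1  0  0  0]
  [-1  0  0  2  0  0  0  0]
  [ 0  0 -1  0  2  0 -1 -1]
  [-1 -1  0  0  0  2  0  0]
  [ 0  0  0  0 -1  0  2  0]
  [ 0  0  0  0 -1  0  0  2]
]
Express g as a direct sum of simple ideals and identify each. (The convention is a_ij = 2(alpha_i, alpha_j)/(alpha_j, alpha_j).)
The diagram associated to this matrix has two connected components: the simple roots {alpha_1, alpha_2, alpha_4, alpha_6} form a chain of 4 nodes with a double edge at one end; the terminal node there is the unique long simple root (C_4), and {alpha_3, alpha_5, alpha_7, alpha_8} form a chain of 2 nodes with a fork of two nodes at one end (D_4). A semisimple Lie algebra decomposes uniquely as the direct sum of simple ideals, one per connected component of its Dynkin diagram, so g ≅ C_4 ⊕ D_4 (dimension 36 + 28 = 64).

type C_4 + type D_4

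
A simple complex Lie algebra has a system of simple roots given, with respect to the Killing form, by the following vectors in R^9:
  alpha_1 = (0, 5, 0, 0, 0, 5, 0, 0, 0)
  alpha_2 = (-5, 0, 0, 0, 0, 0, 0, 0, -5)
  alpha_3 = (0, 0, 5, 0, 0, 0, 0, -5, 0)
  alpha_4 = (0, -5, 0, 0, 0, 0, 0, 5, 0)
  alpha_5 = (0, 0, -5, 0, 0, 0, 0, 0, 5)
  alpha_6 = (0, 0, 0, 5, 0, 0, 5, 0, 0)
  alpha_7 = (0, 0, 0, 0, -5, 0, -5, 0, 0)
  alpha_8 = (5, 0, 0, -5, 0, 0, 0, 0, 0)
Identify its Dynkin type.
A_8 (sl(9))

Compute the Cartan integers a_ij = 2(alpha_i, alpha_j)/(alpha_j, alpha_j); the resulting 8x8 Cartan matrix is
[[2, 0, 0, -1, 0, 0, 0, 0], [0, 2, 0, 0, -1, 0, 0, -1], [0, 0, 2, -1, -1, 0, 0, 0], [-1, 0, -1, 2, 0, 0, 0, 0], [0, -1, -1, 0, 2, 0, 0, 0], [0, 0, 0, 0, 0, 2, -1, -1], [0, 0, 0, 0, 0, -1, 2, 0], [0, -1, 0, 0, 0, -1, 0, 2]].
All simple roots have the same length, so the diagram is simply laced. The associated Dynkin diagram is a chain of 8 nodes with single edges (A_8), so the type is A_8 (the algebra sl(9)).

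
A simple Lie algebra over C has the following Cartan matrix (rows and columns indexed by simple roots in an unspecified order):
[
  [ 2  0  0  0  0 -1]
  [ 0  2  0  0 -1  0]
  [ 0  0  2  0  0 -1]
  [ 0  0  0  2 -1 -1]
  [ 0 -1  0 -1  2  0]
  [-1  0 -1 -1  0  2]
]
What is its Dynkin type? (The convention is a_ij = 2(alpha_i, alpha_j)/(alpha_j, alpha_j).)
The matrix has rank 6 with 2's on the diagonal. Reading the off-diagonal entries as Dynkin edges (a single edge where a_ij = a_ji = -1; a double or triple edge where a_ij * a_ji = 2 or 3), the diagram is a chain of 4 nodes with a fork of two nodes at one end (D_6). One simple-root ordering that puts it in standard form is (alpha_2, alpha_5, alpha_4, alpha_6, alpha_1, alpha_3). So the algebra is type D_6, i.e. so(12).

D6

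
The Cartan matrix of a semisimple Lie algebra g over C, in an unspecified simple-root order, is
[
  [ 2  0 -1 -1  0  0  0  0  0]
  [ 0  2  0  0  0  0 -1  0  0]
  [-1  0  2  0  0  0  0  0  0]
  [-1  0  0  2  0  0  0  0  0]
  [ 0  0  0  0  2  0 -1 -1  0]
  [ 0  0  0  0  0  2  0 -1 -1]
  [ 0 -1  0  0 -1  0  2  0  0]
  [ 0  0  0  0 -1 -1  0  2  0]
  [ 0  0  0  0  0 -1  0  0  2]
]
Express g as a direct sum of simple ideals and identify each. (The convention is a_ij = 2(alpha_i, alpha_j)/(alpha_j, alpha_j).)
The diagram associated to this matrix has two connected components: the simple roots {alpha_1, alpha_3, alpha_4} form a chain of 3 nodes with single edges (A_3), and {alpha_2, alpha_5, alpha_6, alpha_7, alpha_8, alpha_9} form a chain of 6 nodes with single edges (A_6). A semisimple Lie algebra decomposes uniquely as the direct sum of simple ideals, one per connected component of its Dynkin diagram, so g ≅ A_3 ⊕ A_6 (dimension 15 + 48 = 63).

type A_3 ⊕ type A_6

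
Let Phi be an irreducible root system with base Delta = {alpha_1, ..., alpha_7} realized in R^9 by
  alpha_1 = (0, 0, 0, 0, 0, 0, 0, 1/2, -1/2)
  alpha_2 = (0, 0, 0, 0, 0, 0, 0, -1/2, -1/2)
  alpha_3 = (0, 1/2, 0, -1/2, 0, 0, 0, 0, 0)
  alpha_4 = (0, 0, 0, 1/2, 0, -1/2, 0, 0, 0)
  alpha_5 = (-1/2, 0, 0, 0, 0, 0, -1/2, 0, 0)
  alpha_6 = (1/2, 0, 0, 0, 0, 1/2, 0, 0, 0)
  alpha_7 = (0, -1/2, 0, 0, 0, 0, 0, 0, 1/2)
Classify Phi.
Compute the Cartan integers a_ij = 2(alpha_i, alpha_j)/(alpha_j, alpha_j); the resulting 7x7 Cartan matrix is
[[2, 0, 0, 0, 0, 0, -1], [0, 2, 0, 0, 0, 0, -1], [0, 0, 2, -1, 0, 0, -1], [0, 0, -1, 2, 0, -1, 0], [0, 0, 0, 0, 2, -1, 0], [0, 0, 0, -1, -1, 2, 0], [-1, -1, -1, 0, 0, 0, 2]].
All simple roots have the same length, so the diagram is simply laced. The associated Dynkin diagram is a chain of 5 nodes with a fork of two nodes at one end (D_7), so the type is D_7 (the algebra so(14)).

D7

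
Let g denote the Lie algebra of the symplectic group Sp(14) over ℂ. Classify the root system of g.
C_7

This is sp(14), which has dimension 14(14+1)/2 = 105 and rank 14/2 = 7. In the classification of classical Lie algebras, the symplectic algebra sp(2n) has type C_n; here n = 7, so the Dynkin diagram is a chain of 7 nodes with a double edge at one end; the terminal node there is the unique long simple root (C_7). Hence the type is C_7.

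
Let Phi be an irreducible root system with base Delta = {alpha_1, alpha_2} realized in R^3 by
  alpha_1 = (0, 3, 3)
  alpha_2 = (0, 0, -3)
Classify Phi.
B_2 (so(5))

Compute the Cartan integers a_ij = 2(alpha_i, alpha_j)/(alpha_j, alpha_j); the resulting 2x2 Cartan matrix is
[[2, -2], [-1, 2]].
The roots have two lengths (squared-length ratio 2:1); the short ones are alpha_{2}. The associated Dynkin diagram is a chain of 2 nodes with a double edge at one end; the terminal node there is the unique short simple root (B_2), so the type is B_2 (the algebra so(5)).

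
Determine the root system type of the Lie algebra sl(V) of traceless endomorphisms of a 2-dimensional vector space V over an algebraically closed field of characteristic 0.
This is sl(2), which has dimension 2^2 - 1 = 3 and rank 2 - 1 = 1 (a Cartan subalgebra is the diagonal traceless matrices). In the classification of classical Lie algebras, the special linear algebra sl(n+1) has type A_n; here n = 1, so the Dynkin diagram is a chain of 1 nodes with single edges (A_1). Hence the type is A_1.

type A_1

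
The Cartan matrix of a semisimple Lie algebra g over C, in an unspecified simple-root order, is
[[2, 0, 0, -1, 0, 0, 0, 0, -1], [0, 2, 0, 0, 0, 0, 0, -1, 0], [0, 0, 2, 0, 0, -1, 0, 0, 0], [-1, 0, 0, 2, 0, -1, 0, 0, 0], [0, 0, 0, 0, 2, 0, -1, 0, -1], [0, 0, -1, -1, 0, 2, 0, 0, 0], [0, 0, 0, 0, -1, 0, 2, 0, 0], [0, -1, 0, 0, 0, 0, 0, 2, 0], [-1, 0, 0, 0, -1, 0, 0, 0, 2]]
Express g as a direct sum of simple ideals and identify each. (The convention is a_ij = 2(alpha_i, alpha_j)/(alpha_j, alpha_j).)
A2 ⊕ A7

The diagram associated to this matrix has two connected components: the simple roots {alpha_2, alpha_8} form a chain of 2 nodes with single edges (A_2), and {alpha_1, alpha_3, alpha_4, alpha_5, alpha_6, alpha_7, alpha_9} form a chain of 7 nodes with single edges (A_7). A semisimple Lie algebra decomposes uniquely as the direct sum of simple ideals, one per connected component of its Dynkin diagram, so g ≅ A_2 ⊕ A_7 (dimension 8 + 63 = 71).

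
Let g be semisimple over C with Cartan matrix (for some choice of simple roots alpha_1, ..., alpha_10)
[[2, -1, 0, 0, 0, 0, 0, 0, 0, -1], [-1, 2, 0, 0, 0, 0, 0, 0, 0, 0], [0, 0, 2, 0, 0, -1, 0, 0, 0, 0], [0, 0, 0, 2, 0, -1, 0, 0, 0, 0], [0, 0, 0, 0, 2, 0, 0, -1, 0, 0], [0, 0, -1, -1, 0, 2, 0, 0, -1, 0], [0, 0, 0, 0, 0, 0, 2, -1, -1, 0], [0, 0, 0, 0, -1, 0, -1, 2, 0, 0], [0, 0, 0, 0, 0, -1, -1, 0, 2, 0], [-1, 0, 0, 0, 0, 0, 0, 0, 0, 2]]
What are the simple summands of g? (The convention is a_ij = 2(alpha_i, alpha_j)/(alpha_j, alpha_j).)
The diagram associated to this matrix has two connected components: the simple roots {alpha_1, alpha_2, alpha_10} form a chain of 3 nodes with single edges (A_3), and {alpha_3, alpha_4, alpha_5, alpha_6, alpha_7, alpha_8, alpha_9} form a chain of 5 nodes with a fork of two nodes at one end (D_7). A semisimple Lie algebra decomposes uniquely as the direct sum of simple ideals, one per connected component of its Dynkin diagram, so g ≅ A_3 ⊕ D_7 (dimension 15 + 91 = 106).

A_3 + D_7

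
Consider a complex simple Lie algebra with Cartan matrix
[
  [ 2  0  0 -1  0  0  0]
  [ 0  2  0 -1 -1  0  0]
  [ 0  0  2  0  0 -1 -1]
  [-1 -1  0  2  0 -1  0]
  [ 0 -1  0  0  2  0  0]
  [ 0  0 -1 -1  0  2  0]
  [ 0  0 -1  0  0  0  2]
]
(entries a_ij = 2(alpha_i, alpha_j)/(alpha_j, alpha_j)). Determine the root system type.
The matrix has rank 7 with 2's on the diagonal. Reading the off-diagonal entries as Dynkin edges (a single edge where a_ij = a_ji = -1; a double or triple edge where a_ij * a_ji = 2 or 3), the diagram is a chain of 6 nodes with one extra node attached to the third node from one end (E_7). One simple-root ordering that puts it in standard form is (alpha_5, alpha_1, alpha_2, alpha_4, alpha_6, alpha_3, alpha_7). So the algebra is type E_7.

E_7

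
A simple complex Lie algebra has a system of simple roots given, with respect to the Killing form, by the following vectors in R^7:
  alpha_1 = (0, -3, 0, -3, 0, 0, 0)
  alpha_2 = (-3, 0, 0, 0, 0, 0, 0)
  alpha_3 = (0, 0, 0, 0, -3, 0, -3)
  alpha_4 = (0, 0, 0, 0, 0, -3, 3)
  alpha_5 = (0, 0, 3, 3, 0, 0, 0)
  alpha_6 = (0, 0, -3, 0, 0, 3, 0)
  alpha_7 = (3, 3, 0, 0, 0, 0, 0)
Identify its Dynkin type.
Compute the Cartan integers a_ij = 2(alpha_i, alpha_j)/(alpha_j, alpha_j); the resulting 7x7 Cartan matrix is
[[2, 0, 0, 0, -1, 0, -1], [0, 2, 0, 0, 0, 0, -1], [0, 0, 2, -1, 0, 0, 0], [0, 0, -1, 2, 0, -1, 0], [-1, 0, 0, 0, 2, -1, 0], [0, 0, 0, -1, -1, 2, 0], [-1, -2, 0, 0, 0, 0, 2]].
The roots have two lengths (squared-length ratio 2:1); the short ones are alpha_{2}. The associated Dynkin diagram is a chain of 7 nodes with a double edge at one end; the terminal node there is the unique short simple root (B_7), so the type is B_7 (the algebra so(15)).

B7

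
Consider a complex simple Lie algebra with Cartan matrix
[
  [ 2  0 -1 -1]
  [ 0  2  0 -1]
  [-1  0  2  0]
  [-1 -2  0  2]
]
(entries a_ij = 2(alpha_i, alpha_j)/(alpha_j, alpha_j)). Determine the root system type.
B_4 (so(9))

The matrix has rank 4 with 2's on the diagonal. Reading the off-diagonal entries as Dynkin edges (a single edge where a_ij = a_ji = -1; a double or triple edge where a_ij * a_ji = 2 or 3), the diagram is a chain of 4 nodes with a double edge at one end; the terminal node there is the unique short simple root (B_4). One simple-root ordering that puts it in standard form is (alpha_3, alpha_1, alpha_4, alpha_2). So the algebra is type B_4, i.e. so(9).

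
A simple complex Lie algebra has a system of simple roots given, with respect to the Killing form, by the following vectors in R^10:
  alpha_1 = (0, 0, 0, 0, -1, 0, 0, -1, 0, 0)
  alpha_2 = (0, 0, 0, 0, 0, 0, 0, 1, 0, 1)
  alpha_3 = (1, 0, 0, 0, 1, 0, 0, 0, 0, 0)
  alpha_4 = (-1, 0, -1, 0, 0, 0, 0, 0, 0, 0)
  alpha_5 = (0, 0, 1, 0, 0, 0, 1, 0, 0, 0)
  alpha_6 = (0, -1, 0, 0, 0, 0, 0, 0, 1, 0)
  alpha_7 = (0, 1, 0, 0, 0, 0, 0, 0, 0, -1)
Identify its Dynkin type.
type A_7

Compute the Cartan integers a_ij = 2(alpha_i, alpha_j)/(alpha_j, alpha_j); the resulting 7x7 Cartan matrix is
[[2, -1, -1, 0, 0, 0, 0], [-1, 2, 0, 0, 0, 0, -1], [-1, 0, 2, -1, 0, 0, 0], [0, 0, -1, 2, -1, 0, 0], [0, 0, 0, -1, 2, 0, 0], [0, 0, 0, 0, 0, 2, -1], [0, -1, 0, 0, 0, -1, 2]].
All simple roots have the same length, so the diagram is simply laced. The associated Dynkin diagram is a chain of 7 nodes with single edges (A_7), so the type is A_7 (the algebra sl(8)).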